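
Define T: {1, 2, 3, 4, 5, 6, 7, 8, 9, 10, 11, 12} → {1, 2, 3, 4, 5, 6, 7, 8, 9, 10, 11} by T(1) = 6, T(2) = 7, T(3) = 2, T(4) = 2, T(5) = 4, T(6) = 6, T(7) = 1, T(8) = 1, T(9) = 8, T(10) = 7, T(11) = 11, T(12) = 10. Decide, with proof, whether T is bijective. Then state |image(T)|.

T(3) = 2 = T(4) with 3 ≠ 4, so T is not injective, hence not bijective.
The image of T is {1, 2, 4, 6, 7, 8, 10, 11}, which has 8 elements.

8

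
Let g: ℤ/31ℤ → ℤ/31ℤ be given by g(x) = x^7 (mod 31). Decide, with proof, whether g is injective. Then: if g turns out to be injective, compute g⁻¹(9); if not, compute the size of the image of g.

18

Since 31 is prime, the nonzero elements of ℤ/31ℤ form a cyclic group of order 30.
As gcd(7, 30) = 1, raising to the 7th power is a bijection on this group: if u^7 ≡ v^7 then (uv^{−1})^7 = 1, and the only element of order dividing gcd(7, 30) = 1 is 1, so u = v.
With g(0) = 0 this makes g injective on all of ℤ/31ℤ, hence bijective (finite equal-size domain and codomain). In particular g is injective.
Since g is injective, we find the preimage of 9. The inverse of x ↦ x^7 on (ℤ/31ℤ)^× is x ↦ x^13, because 7·13 = 91 = 3·30 + 1 ≡ 1 (mod 30) and x^{30} = 1 for x ≠ 0 (Fermat). So g⁻¹(9) = 9^13 mod 31.
Repeated squaring mod 31: 9^1 ≡ 9, 9^2 ≡ 9² = 81 ≡ 19, 9^4 ≡ 19² = 361 ≡ 20, 9^8 ≡ 20² = 400 ≡ 28. Since 13 = 8 + 4 + 1, 9^13 ≡ 28·20·9: 28·20 = 560 ≡ 2, then 2·9 = 18. So 9^13 ≡ 18 (mod 31).
Hence g⁻¹(9) = 18.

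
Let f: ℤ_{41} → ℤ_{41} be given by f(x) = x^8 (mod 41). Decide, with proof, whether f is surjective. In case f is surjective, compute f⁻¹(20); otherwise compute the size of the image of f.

f(1) = 1^8 = 1.
f(3): Repeated squaring mod 41: 3^1 ≡ 3, 3^2 ≡ 3² = 9, 3^4 ≡ 9² = 81 ≡ 40, 3^8 ≡ 40² = 1600 ≡ 1. So 3^8 ≡ 1 (mod 41).
So f(1) = f(3) = 1 while 1 ≠ 3, hence f is not injective.
A non-injective map from the 41-element set ℤ_{41} to itself takes at most 40 distinct values, so it cannot be surjective. Thus f is not surjective.
Since f is not surjective, we determine |image(f)|. Computing x^8 mod 41 for each x (by repeated squaring, reducing mod 41 at every step), the values f(0), f(1), …, f(40) are: 0, 1, 10, 1, 18, 18, 10, 37, 16, 1, 16, 16, 18, 10, 1, 18, 37, 16, 10, 37, 37, 37, 37, 10, 16, 37, 18, 1, 10, 18, 16, 16, 1, 16, 37, 10, 18, 18, 1, 10, 1.
The distinct values are {0, 1, 10, 16, 18, 37}; there are 6 of them.

6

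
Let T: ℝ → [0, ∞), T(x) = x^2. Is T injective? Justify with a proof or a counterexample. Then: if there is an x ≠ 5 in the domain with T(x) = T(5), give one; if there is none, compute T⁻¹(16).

T(5) = 25 = (−5)^2 = T(−5) (since 2 is even), with 5 ≠ −5. So T is not injective.
For the follow-up, such an x exists: taking x = −5 ∈ ℝ gives T(−5) = 25 = T(5) with −5 ≠ 5.

-5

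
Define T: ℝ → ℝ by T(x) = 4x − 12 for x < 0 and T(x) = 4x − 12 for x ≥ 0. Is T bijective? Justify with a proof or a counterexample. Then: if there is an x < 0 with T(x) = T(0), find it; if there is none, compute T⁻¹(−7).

5/4

Both pieces are strictly increasing (slopes 4 and 4), so each is injective on its own interval.
The left piece maps (−∞, 0) onto (−∞, −12); the right piece maps [0, ∞) onto [−12, ∞).
Since −12 = −12, the images partition ℝ: T is injective and surjective, hence bijective.
Because the two images are disjoint, no x < 0 has T(x) = T(0), so we compute T⁻¹(−7): −7 lies in [−12, ∞), so solve 4x − 12 = −7: x = (−7 + 12)/4 = 5/4.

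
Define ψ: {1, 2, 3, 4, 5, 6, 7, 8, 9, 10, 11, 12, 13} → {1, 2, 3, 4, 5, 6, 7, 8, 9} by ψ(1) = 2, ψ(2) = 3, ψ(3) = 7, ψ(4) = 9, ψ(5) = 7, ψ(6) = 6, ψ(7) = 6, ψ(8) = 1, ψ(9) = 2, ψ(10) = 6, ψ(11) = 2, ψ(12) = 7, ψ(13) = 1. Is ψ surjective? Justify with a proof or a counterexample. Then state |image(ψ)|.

No element maps to 4, so ψ is not surjective.
The image of ψ is {1, 2, 3, 6, 7, 9}, which has 6 elements.

6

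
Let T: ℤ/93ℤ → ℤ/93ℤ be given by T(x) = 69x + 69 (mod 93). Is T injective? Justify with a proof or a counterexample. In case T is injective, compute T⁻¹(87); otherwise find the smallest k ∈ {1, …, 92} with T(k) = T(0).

31

We have gcd(69, 93) = 3 > 1. Taking u = 0 and v = 31: T(0) = 69 and T(31) = 69·31 + 69 = 2208 ≡ 69 (mod 93).
So T(0) = T(31) while 0 ≠ 31, therefore T is not injective.
Since T is not injective, we find the least positive k with T(k) = T(0): this means 69k ≡ 0 (mod 93), i.e. 93 ∣ 69k. Since gcd(69, 93) = 3, dividing through by 3 this holds exactly when 31 ∣ 23k, and as gcd(23, 31) = 1, exactly when 31 ∣ k.
The smallest positive such k is 31.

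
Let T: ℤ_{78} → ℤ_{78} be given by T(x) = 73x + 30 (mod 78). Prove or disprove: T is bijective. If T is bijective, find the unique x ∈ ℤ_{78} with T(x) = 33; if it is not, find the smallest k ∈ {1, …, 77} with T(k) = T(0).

15

By definition, T is injective if T(s) = T(t) implies s = t.
If T(s) = T(t), then 73s ≡ 73t (mod 78). Because gcd(73, 78) = 1, we may cancel 73 to get s ≡ t (mod 78).
We now compute 73⁻¹ mod 78 explicitly. Euclid's algorithm: 78 = 1·73 + 5, 73 = 14·5 + 3, 5 = 1·3 + 2, 3 = 1·2 + 1; back-substituting gives 1 = 31·73 − 29·78, so 73⁻¹ ≡ 31 (mod 78).
Then y ↦ 31(y − 30) is a two-sided inverse to T, so every y ∈ ℤ_{78} has a preimage.
Therefore T is bijective.
Since T is bijective, we compute T⁻¹(33): solve 73x + 30 ≡ 33 (mod 78), i.e. 73x ≡ 3 (mod 78).
Multiplying by 73⁻¹ = 31 gives x ≡ 31·3 = 93 = 1·78 + 15 ≡ 15 (mod 78).
Check: T(15) = 73·15 + 30 = 1125 = 14·78 + 33 ≡ 33 (mod 78).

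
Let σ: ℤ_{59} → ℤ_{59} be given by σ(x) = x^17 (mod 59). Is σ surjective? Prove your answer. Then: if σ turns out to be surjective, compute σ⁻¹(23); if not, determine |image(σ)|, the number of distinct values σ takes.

54

Since 59 is prime, the nonzero elements of ℤ_{59} form a cyclic group of order 58.
As gcd(17, 58) = 1, raising to the 17th power is a bijection on this group: if a^17 ≡ b^17 then (ab^{−1})^17 = 1, and the only element of order dividing gcd(17, 58) = 1 is 1, so a = b.
With σ(0) = 0 this makes σ injective on all of ℤ_{59}, hence bijective (finite equal-size domain and codomain). In particular σ is surjective.
Since σ is surjective, we find the preimage of 23. The inverse of x ↦ x^17 on (ℤ_{59})^× is x ↦ x^41, because 17·41 = 697 = 12·58 + 1 ≡ 1 (mod 58) and x^{58} = 1 for x ≠ 0 (Fermat). So σ⁻¹(23) = 23^41 mod 59.
Repeated squaring mod 59: 23^1 ≡ 23, 23^2 ≡ 23² = 529 ≡ 57, 23^4 ≡ 57² = 3249 ≡ 4, 23^8 ≡ 4² = 16, 23^16 ≡ 16² = 256 ≡ 20, 23^32 ≡ 20² = 400 ≡ 46. Since 41 = 32 + 8 + 1, 23^41 ≡ 46·16·23: 46·16 = 736 ≡ 28, then 28·23 = 644 ≡ 54. So 23^41 ≡ 54 (mod 59).
Hence σ⁻¹(23) = 54.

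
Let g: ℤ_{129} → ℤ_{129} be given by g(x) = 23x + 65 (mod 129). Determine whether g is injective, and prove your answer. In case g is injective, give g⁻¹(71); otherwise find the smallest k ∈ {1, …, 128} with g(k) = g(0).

90

Suppose g(x_1) = g(x_2) in ℤ_{129}. Then 23x_1 + 65 ≡ 23x_2 + 65 (mod 129), so 23(x_1 − x_2) ≡ 0 (mod 129).
Since gcd(23, 129) = 1, 23 is invertible modulo 129, so x_1 − x_2 ≡ 0 (mod 129), i.e. x_1 = x_2.
So g is injective.
We now compute 23⁻¹ mod 129 explicitly. Euclid's algorithm: 129 = 5·23 + 14, 23 = 1·14 + 9, 14 = 1·9 + 5, 9 = 1·5 + 4, 5 = 1·4 + 1; back-substituting gives 1 = 101·23 − 18·129, so 23⁻¹ ≡ 101 (mod 129).
Since g is injective, we compute g⁻¹(71): solve 23x + 65 ≡ 71 (mod 129), i.e. 23x ≡ 6 (mod 129).
Multiplying by 23⁻¹ = 101 gives x ≡ 101·6 = 606 = 4·129 + 90 ≡ 90 (mod 129).
Check: g(90) = 23·90 + 65 = 2135 = 16·129 + 71 ≡ 71 (mod 129).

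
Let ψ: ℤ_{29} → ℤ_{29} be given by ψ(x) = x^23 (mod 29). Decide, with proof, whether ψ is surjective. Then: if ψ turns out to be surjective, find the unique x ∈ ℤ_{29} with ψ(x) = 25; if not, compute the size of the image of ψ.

Since 29 is prime, the nonzero elements of ℤ_{29} form a cyclic group of order 28.
As gcd(23, 28) = 1, raising to the 23rd power is a bijection on this group: if s^23 ≡ t^23 then (st^{−1})^23 = 1, and the only element of order dividing gcd(23, 28) = 1 is 1, so s = t.
With ψ(0) = 0 this makes ψ injective on all of ℤ_{29}, hence bijective (finite equal-size domain and codomain). In particular ψ is surjective.
Since ψ is surjective, we find the preimage of 25. The inverse of x ↦ x^23 on (ℤ_{29})^× is x ↦ x^11, because 23·11 = 253 = 9·28 + 1 ≡ 1 (mod 28) and x^{28} = 1 for x ≠ 0 (Fermat). So ψ⁻¹(25) = 25^11 mod 29.
Repeated squaring mod 29: 25^1 ≡ 25, 25^2 ≡ 25² = 625 ≡ 16, 25^4 ≡ 16² = 256 ≡ 24, 25^8 ≡ 24² = 576 ≡ 25. Since 11 = 8 + 2 + 1, 25^11 ≡ 25·16·25: 25·16 = 400 ≡ 23, then 23·25 = 575 ≡ 24. So 25^11 ≡ 24 (mod 29).
Hence ψ⁻¹(25) = 24.

24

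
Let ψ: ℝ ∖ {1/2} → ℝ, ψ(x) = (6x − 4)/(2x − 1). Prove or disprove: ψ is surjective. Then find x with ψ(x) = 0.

2/3

If ψ(x) = 3, cross-multiplying gives 2(6x − 4) = 6(2x − 1), which simplifies to −8 = −6 — false.  So 3 has no preimage and ψ is not surjective.
Solving ψ(x) = 0: cross-multiplying gives 6x − 4 = 0(2x − 1), which rearranges to 6x = 4, so x = 2/3.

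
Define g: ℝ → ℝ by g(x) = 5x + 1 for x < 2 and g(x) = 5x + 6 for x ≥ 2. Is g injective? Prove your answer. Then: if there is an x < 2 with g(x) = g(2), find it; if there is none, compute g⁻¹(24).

Both pieces are strictly increasing (slopes 5 and 5), so each is injective on its own interval.
The left piece maps (−∞, 2) onto (−∞, 11); the right piece maps [2, ∞) onto [16, ∞).
These images are disjoint, so no value is attained by both pieces. Therefore g is injective.
Because the two images are disjoint, no x < 2 has g(x) = g(2), so we compute g⁻¹(24): 24 lies in [16, ∞), so solve 5x + 6 = 24: x = (24 − 6)/5 = 18/5.

18/5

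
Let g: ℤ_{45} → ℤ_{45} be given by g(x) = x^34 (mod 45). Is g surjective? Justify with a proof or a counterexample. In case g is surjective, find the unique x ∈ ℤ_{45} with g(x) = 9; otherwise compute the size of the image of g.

g(2): Repeated squaring mod 45: 2^1 ≡ 2, 2^2 ≡ 2² = 4, 2^4 ≡ 4² = 16, 2^8 ≡ 16² = 256 ≡ 31, 2^16 ≡ 31² = 961 ≡ 16, 2^32 ≡ 16² = 256 ≡ 31. Since 34 = 32 + 2, 2^34 ≡ 31·4: 31·4 = 124 ≡ 34. So 2^34 ≡ 34 (mod 45).
g(7): Repeated squaring mod 45: 7^1 ≡ 7, 7^2 ≡ 7² = 49 ≡ 4, 7^4 ≡ 4² = 16, 7^8 ≡ 16² = 256 ≡ 31, 7^16 ≡ 31² = 961 ≡ 16, 7^32 ≡ 16² = 256 ≡ 31. Since 34 = 32 + 2, 7^34 ≡ 31·4: 31·4 = 124 ≡ 34. So 7^34 ≡ 34 (mod 45).
So g(2) = g(7) = 34 while 2 ≠ 7, therefore g is not injective.
A non-injective map from the 45-element set ℤ_{45} to itself takes at most 44 distinct values, so it cannot be surjective. Therefore g is not surjective.
Since g is not surjective, we determine |image(g)|. Computing x^34 mod 45 for each x (by repeated squaring, reducing mod 45 at every step), the values g(0), g(1), …, g(44) are: 0, 1, 34, 9, 31, 40, 36, 34, 19, 36, 10, 16, 9, 4, 31, 0, 16, 19, 9, 1, 25, 36, 4, 4, 36, 25, 1, 9, 19, 16, 0, 31, 4, 9, 16, 10, 36, 19, 34, 36, 40, 31, 9, 34, 1.
The distinct values are {0, 1, 4, 9, 10, 16, 19, 25, 31, 34, 36, 40}; there are 12 of them.

12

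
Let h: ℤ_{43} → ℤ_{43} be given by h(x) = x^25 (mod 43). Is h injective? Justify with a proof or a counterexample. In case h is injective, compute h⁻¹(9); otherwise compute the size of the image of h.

13

Since 43 is prime, the nonzero elements of ℤ_{43} form a cyclic group of order 42.
As gcd(25, 42) = 1, raising to the 25th power is a bijection on this group: if x_1^25 ≡ x_2^25 then (x_1x_2^{−1})^25 = 1, and the only element of order dividing gcd(25, 42) = 1 is 1, so x_1 = x_2.
With h(0) = 0 this makes h injective on all of ℤ_{43}, hence bijective (finite equal-size domain and codomain). In particular h is injective.
Since h is injective, we find the preimage of 9. The inverse of x ↦ x^25 on (ℤ_{43})^× is x ↦ x^37, because 25·37 = 925 = 22·42 + 1 ≡ 1 (mod 42) and x^{42} = 1 for x ≠ 0 (Fermat). So h⁻¹(9) = 9^37 mod 43.
Repeated squaring mod 43: 9^1 ≡ 9, 9^2 ≡ 9² = 81 ≡ 38, 9^4 ≡ 38² = 1444 ≡ 25, 9^8 ≡ 25² = 625 ≡ 23, 9^16 ≡ 23² = 529 ≡ 13, 9^32 ≡ 13² = 169 ≡ 40. Since 37 = 32 + 4 + 1, 9^37 ≡ 40·25·9: 40·25 = 1000 ≡ 11, then 11·9 = 99 ≡ 13. So 9^37 ≡ 13 (mod 43).
Hence h⁻¹(9) = 13.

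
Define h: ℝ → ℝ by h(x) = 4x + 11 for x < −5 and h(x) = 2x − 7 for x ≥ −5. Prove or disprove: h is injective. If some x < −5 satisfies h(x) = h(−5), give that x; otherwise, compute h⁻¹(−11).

-7

Both pieces are strictly increasing (slopes 4 and 2), so each is injective on its own interval.
The left piece maps (−∞, −5) onto (−∞, −9); the right piece maps [−5, ∞) onto [−17, ∞).
These images overlap. In particular h(−5) = −17 (right piece), and solving 4x + 11 = −17 on the left piece gives x = −7 < −5.
So h(−7) = h(−5) with −7 ≠ −5, and h is not injective. This x = −7 is the requested value below −5.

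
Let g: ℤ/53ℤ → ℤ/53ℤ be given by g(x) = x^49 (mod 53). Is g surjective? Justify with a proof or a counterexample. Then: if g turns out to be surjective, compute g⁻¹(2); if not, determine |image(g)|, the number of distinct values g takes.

Since 53 is prime, the nonzero elements of ℤ/53ℤ form a cyclic group of order 52.
As gcd(49, 52) = 1, raising to the 49th power is a bijection on this group: if s^49 ≡ t^49 then (st^{−1})^49 = 1, and the only element of order dividing gcd(49, 52) = 1 is 1, so s = t.
With g(0) = 0 this makes g injective on all of ℤ/53ℤ, hence bijective (finite equal-size domain and codomain). In particular g is surjective.
Since g is surjective, we find the preimage of 2. The inverse of x ↦ x^49 on (ℤ/53ℤ)^× is x ↦ x^17, because 49·17 = 833 = 16·52 + 1 ≡ 1 (mod 52) and x^{52} = 1 for x ≠ 0 (Fermat). So g⁻¹(2) = 2^17 mod 53.
Repeated squaring mod 53: 2^1 ≡ 2, 2^2 ≡ 2² = 4, 2^4 ≡ 4² = 16, 2^8 ≡ 16² = 256 ≡ 44, 2^16 ≡ 44² = 1936 ≡ 28. Since 17 = 16 + 1, 2^17 ≡ 28·2: 28·2 = 56 ≡ 3. So 2^17 ≡ 3 (mod 53).
Hence g⁻¹(2) = 3.

3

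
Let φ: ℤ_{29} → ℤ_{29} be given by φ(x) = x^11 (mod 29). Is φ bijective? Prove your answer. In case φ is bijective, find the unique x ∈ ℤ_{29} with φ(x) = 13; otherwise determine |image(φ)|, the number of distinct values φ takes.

5

Since 29 is prime, the nonzero elements of ℤ_{29} form a cyclic group of order 28.
As gcd(11, 28) = 1, raising to the 11th power is a bijection on this group: if a^11 ≡ b^11 then (ab^{−1})^11 = 1, and the only element of order dividing gcd(11, 28) = 1 is 1, so a = b.
With φ(0) = 0 this makes φ injective on all of ℤ_{29}, hence bijective (finite equal-size domain and codomain). In particular φ is bijective.
Since φ is bijective, we find the preimage of 13. The inverse of x ↦ x^11 on (ℤ_{29})^× is x ↦ x^23, because 11·23 = 253 = 9·28 + 1 ≡ 1 (mod 28) and x^{28} = 1 for x ≠ 0 (Fermat). So φ⁻¹(13) = 13^23 mod 29.
Repeated squaring mod 29: 13^1 ≡ 13, 13^2 ≡ 13² = 169 ≡ 24, 13^4 ≡ 24² = 576 ≡ 25, 13^8 ≡ 25² = 625 ≡ 16, 13^16 ≡ 16² = 256 ≡ 24. Since 23 = 16 + 4 + 2 + 1, 13^23 ≡ 24·25·24·13: 24·25 = 600 ≡ 20, then 20·24 = 480 ≡ 16, then 16·13 = 208 ≡ 5. So 13^23 ≡ 5 (mod 29).
Hence φ⁻¹(13) = 5.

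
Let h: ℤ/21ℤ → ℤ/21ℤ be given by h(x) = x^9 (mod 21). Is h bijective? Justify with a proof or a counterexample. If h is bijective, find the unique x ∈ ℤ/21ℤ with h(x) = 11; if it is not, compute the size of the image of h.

9

h(1) = 1^9 = 1.
h(4): Repeated squaring mod 21: 4^1 ≡ 4, 4^2 ≡ 4² = 16, 4^4 ≡ 16² = 256 ≡ 4, 4^8 ≡ 4² = 16. Since 9 = 8 + 1, 4^9 ≡ 16·4: 16·4 = 64 ≡ 1. So 4^9 ≡ 1 (mod 21).
So h(1) = h(4) = 1 while 1 ≠ 4, hence h is not injective, hence not bijective.
Since h is not bijective, we determine |image(h)|. Computing x^9 mod 21 for each x (by repeated squaring, reducing mod 21 at every step), the values h(0), h(1), …, h(20) are: 0, 1, 8, 6, 1, 20, 6, 7, 8, 15, 13, 8, 6, 13, 14, 15, 1, 20, 15, 13, 20.
The distinct values are {0, 1, 6, 7, 8, 13, 14, 15, 20}; there are 9 of them.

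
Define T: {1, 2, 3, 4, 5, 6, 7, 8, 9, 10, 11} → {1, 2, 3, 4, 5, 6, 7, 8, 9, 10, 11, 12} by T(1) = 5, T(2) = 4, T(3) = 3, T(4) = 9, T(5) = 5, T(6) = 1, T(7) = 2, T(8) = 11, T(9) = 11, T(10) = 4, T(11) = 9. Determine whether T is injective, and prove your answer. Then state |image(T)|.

T(1) = 5 = T(5) with 1 ≠ 5, so T is not injective.
The image of T is {1, 2, 3, 4, 5, 9, 11}, which has 7 elements.

7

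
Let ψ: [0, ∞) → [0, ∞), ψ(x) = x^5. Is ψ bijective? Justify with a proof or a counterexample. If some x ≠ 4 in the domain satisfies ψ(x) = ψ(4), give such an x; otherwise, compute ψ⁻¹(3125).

5

On [0, ∞), x ↦ x^5 is strictly increasing (injective) and for any y ∈ [0, ∞) the 5th root y^{1/5} lies in [0, ∞) (surjective). So ψ is bijective.
Since x ↦ x^5 is strictly increasing on [0, ∞), it is injective there, so no x ≠ 4 in the domain has ψ(x) = ψ(4). We therefore compute ψ⁻¹(3125) = 3125^{1/5} = 5 (indeed 5^5 = 3125).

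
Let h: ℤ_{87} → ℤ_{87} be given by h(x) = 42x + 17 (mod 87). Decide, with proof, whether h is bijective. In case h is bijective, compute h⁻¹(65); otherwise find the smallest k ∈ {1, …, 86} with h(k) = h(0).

By definition, h is injective when h(u) = h(v) forces u = v.
We have gcd(42, 87) = 3 > 1. Taking u = 0 and v = 29: h(0) = 17 and h(29) = 42·29 + 17 = 1235 ≡ 17 (mod 87).
So h(0) = h(29) while 0 ≠ 29, therefore h is not injective, hence not bijective.
Since h is not bijective, we find the least positive k with h(k) = h(0): this means 42k ≡ 0 (mod 87), i.e. 87 ∣ 42k. Since gcd(42, 87) = 3, dividing through by 3 this holds exactly when 29 ∣ 14k, and as gcd(14, 29) = 1, exactly when 29 ∣ k.
The smallest positive such k is 29.

29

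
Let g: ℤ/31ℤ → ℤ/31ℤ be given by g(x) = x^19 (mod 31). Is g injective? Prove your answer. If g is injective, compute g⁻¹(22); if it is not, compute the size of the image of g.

Since 31 is prime, the nonzero elements of ℤ/31ℤ form a cyclic group of order 30.
As gcd(19, 30) = 1, raising to the 19th power is a bijection on this group: if a^19 ≡ b^19 then (ab^{−1})^19 = 1, and the only element of order dividing gcd(19, 30) = 1 is 1, so a = b.
With g(0) = 0 this makes g injective on all of ℤ/31ℤ, hence bijective (finite equal-size domain and codomain). In particular g is injective.
Since g is injective, we find the preimage of 22. The inverse of x ↦ x^19 on (ℤ/31ℤ)^× is x ↦ x^19, because 19·19 = 361 = 12·30 + 1 ≡ 1 (mod 30) and x^{30} = 1 for x ≠ 0 (Fermat). So g⁻¹(22) = 22^19 mod 31.
Repeated squaring mod 31: 22^1 ≡ 22, 22^2 ≡ 22² = 484 ≡ 19, 22^4 ≡ 19² = 361 ≡ 20, 22^8 ≡ 20² = 400 ≡ 28, 22^16 ≡ 28² = 784 ≡ 9. Since 19 = 16 + 2 + 1, 22^19 ≡ 9·19·22: 9·19 = 171 ≡ 16, then 16·22 = 352 ≡ 11. So 22^19 ≡ 11 (mod 31).
Hence g⁻¹(22) = 11.

11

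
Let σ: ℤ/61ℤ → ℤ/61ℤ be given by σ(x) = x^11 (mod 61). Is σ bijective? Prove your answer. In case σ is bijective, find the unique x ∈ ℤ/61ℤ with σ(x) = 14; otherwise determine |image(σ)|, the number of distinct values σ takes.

Since 61 is prime, the nonzero elements of ℤ/61ℤ form a cyclic group of order 60.
As gcd(11, 60) = 1, raising to the 11th power is a bijection on this group: if s^11 ≡ t^11 then (st^{−1})^11 = 1, and the only element of order dividing gcd(11, 60) = 1 is 1, so s = t.
With σ(0) = 0 this makes σ injective on all of ℤ/61ℤ, hence bijective (finite equal-size domain and codomain). In particular σ is bijective.
Since σ is bijective, we find the preimage of 14. The inverse of x ↦ x^11 on (ℤ/61ℤ)^× is x ↦ x^11, because 11·11 = 121 = 2·60 + 1 ≡ 1 (mod 60) and x^{60} = 1 for x ≠ 0 (Fermat). So σ⁻¹(14) = 14^11 mod 61.
Repeated squaring mod 61: 14^1 ≡ 14, 14^2 ≡ 14² = 196 ≡ 13, 14^4 ≡ 13² = 169 ≡ 47, 14^8 ≡ 47² = 2209 ≡ 13. Since 11 = 8 + 2 + 1, 14^11 ≡ 13·13·14: 13·13 = 169 ≡ 47, then 47·14 = 658 ≡ 48. So 14^11 ≡ 48 (mod 61).
Hence σ⁻¹(14) = 48.

48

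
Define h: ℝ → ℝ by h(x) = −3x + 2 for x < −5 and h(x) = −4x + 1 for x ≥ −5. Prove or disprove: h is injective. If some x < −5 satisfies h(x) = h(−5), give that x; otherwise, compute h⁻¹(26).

-19/3

Both pieces are strictly decreasing (slopes −3 and −4), so each is injective on its own interval.
The left piece maps (−∞, −5) onto (17, ∞); the right piece maps [−5, ∞) onto (−∞, 21].
These images overlap. In particular h(−5) = 21 (right piece), and solving −3x + 2 = 21 on the left piece gives x = −19/3 < −5.
So h(−19/3) = h(−5) with −19/3 ≠ −5, and h is not injective. This x = −19/3 is the requested value below −5.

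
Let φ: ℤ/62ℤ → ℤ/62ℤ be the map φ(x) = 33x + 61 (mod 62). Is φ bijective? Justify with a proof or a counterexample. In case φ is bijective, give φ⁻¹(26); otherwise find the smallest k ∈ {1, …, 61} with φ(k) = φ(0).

Recall: injectivity means: for all u, v in the domain, φ(u) = φ(v) implies u = v.
Suppose φ(u) = φ(v) in ℤ/62ℤ. Then 33u + 61 ≡ 33v + 61 (mod 62), thus 33(u − v) ≡ 0 (mod 62).
Since gcd(33, 62) = 1, 33 is invertible modulo 62, therefore u − v ≡ 0 (mod 62), i.e. u = v.
We now compute 33⁻¹ mod 62 explicitly. Euclid's algorithm: 62 = 1·33 + 29, 33 = 1·29 + 4, 29 = 7·4 + 1; back-substituting gives 1 = 47·33 − 25·62, so 33⁻¹ ≡ 47 (mod 62).
For any y ∈ ℤ/62ℤ, x = 47(y − 61) mod 62 satisfies φ(x) = 33·47(y − 61) + 61 ≡ y (since 33·47 ≡ 1 mod 62). So every y has a preimage.
Hence φ is bijective.
Since φ is bijective, we compute φ⁻¹(26): solve 33x + 61 ≡ 26 (mod 62), i.e. 33x ≡ 27 (mod 62).
Multiplying by 33⁻¹ = 47 gives x ≡ 47·27 = 1269 = 20·62 + 29 ≡ 29 (mod 62).
Check: φ(29) = 33·29 + 61 = 1018 = 16·62 + 26 ≡ 26 (mod 62).

29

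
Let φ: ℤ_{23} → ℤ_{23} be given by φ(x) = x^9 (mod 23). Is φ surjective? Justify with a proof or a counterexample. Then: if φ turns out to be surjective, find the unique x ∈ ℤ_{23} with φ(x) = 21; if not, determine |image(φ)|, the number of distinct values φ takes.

14

Since 23 is prime, the nonzero elements of ℤ_{23} form a cyclic group of order 22.
As gcd(9, 22) = 1, raising to the 9th power is a bijection on this group: if s^9 ≡ t^9 then (st^{−1})^9 = 1, and the only element of order dividing gcd(9, 22) = 1 is 1, so s = t.
With φ(0) = 0 this makes φ injective on all of ℤ_{23}, hence bijective (finite equal-size domain and codomain). In particular φ is surjective.
Since φ is surjective, we find the preimage of 21. The inverse of x ↦ x^9 on (ℤ_{23})^× is x ↦ x^5, because 9·5 = 45 = 2·22 + 1 ≡ 1 (mod 22) and x^{22} = 1 for x ≠ 0 (Fermat). So φ⁻¹(21) = 21^5 mod 23.
Repeated squaring mod 23: 21^1 ≡ 21, 21^2 ≡ 21² = 441 ≡ 4, 21^4 ≡ 4² = 16. Since 5 = 4 + 1, 21^5 ≡ 16·21: 16·21 = 336 ≡ 14. So 21^5 ≡ 14 (mod 23).
Hence φ⁻¹(21) = 14.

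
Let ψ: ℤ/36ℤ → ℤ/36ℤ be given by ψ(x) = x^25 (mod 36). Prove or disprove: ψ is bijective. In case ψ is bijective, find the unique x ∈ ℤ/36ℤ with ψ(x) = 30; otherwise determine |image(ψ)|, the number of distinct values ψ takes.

ψ(0) = 0^25 = 0.
ψ(6): Repeated squaring mod 36: 6^1 ≡ 6, 6^2 ≡ 6² = 36 ≡ 0, 6^4 ≡ 0² = 0, 6^8 ≡ 0² = 0, 6^16 ≡ 0² = 0. Since 25 = 16 + 8 + 1, 6^25 ≡ 0·0·6: 0·0 = 0, then 0·6 = 0. So 6^25 ≡ 0 (mod 36).
So ψ(0) = ψ(6) = 0 while 0 ≠ 6, therefore ψ is not injective, hence not bijective.
Since ψ is not bijective, we determine |image(ψ)|. Computing x^25 mod 36 for each x (by repeated squaring, reducing mod 36 at every step), the values ψ(0), ψ(1), …, ψ(35) are: 0, 1, 20, 27, 4, 5, 0, 7, 8, 9, 28, 11, 0, 13, 32, 27, 16, 17, 0, 19, 20, 9, 4, 23, 0, 25, 8, 27, 28, 29, 0, 31, 32, 9, 16, 35.
The distinct values are {0, 1, 4, 5, 7, 8, 9, 11, 13, 16, 17, 19, 20, 23, 25, 27, 28, 29, 31, 32, 35}; there are 21 of them.

21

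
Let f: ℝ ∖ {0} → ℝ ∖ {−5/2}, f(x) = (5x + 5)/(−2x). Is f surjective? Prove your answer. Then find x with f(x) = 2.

-5/9

For any y ≠ −5/2, solving y(−2x) = 5x + 5 for x gives a well-defined x ≠ 0. So f is surjective.
Solving f(x) = 2: cross-multiplying gives 5x + 5 = 2(−2x), which rearranges to 9x = −5, so x = −5/9.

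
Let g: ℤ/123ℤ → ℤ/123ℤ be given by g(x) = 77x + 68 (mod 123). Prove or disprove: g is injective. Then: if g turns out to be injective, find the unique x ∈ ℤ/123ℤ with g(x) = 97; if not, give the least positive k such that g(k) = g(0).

109

Recall: g is injective when g(s) = g(t) forces s = t.
Suppose g(s) = g(t) in ℤ/123ℤ. Then 77s + 68 ≡ 77t + 68 (mod 123), hence 77(s − t) ≡ 0 (mod 123).
Since gcd(77, 123) = 1, 77 is invertible modulo 123, so s − t ≡ 0 (mod 123), i.e. s = t.
Therefore g is injective.
We now compute 77⁻¹ mod 123 explicitly. Euclid's algorithm: 123 = 1·77 + 46, 77 = 1·46 + 31, 46 = 1·31 + 15, 31 = 2·15 + 1; back-substituting gives 1 = 8·77 − 5·123, so 77⁻¹ ≡ 8 (mod 123).
Since g is injective, we find g⁻¹(97): we need 77x ≡ 97 − 68 ≡ 29 (mod 123). Using 77⁻¹ = 8: x ≡ 8·29 = 232 = 1·123 + 109, so x = 109.
Check: g(109) = 77·109 + 68 = 8461 = 68·123 + 97 ≡ 97 (mod 123).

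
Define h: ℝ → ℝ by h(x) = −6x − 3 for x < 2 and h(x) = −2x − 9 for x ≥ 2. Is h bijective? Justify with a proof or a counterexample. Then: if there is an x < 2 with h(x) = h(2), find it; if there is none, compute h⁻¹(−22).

5/3

Both pieces are strictly decreasing (slopes −6 and −2), so each is injective on its own interval.
The left piece maps (−∞, 2) onto (−15, ∞); the right piece maps [2, ∞) onto (−∞, −13].
These images overlap. In particular h(2) = −13 (right piece), and solving −6x − 3 = −13 on the left piece gives x = 5/3 < 2.
So h(5/3) = h(2) with 5/3 ≠ 2, and h is not injective, hence not bijective. This x = 5/3 is the requested value below 2.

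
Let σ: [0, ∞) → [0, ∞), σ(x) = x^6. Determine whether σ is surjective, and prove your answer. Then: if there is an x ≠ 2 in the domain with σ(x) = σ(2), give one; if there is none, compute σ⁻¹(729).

For any y ∈ [0, ∞), x = y^{1/6} ∈ [0, ∞) gives σ(x) = y, so σ is surjective.
Since x ↦ x^6 is strictly increasing on [0, ∞), it is injective there, so no x ≠ 2 in the domain has σ(x) = σ(2). We therefore compute σ⁻¹(729) = 729^{1/6} = 3 (indeed 3^6 = 729).

3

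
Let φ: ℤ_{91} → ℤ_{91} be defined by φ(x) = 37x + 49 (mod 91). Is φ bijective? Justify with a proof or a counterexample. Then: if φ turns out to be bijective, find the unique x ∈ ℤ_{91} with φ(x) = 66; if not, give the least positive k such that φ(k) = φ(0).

89

If φ(s) = φ(t), then 37s ≡ 37t (mod 91). Because gcd(37, 91) = 1, we may cancel 37 to get s ≡ t (mod 91).
We now compute 37⁻¹ mod 91 explicitly. Euclid's algorithm: 91 = 2·37 + 17, 37 = 2·17 + 3, 17 = 5·3 + 2, 3 = 1·2 + 1; back-substituting gives 1 = 32·37 − 13·91, so 37⁻¹ ≡ 32 (mod 91).
For any y ∈ ℤ_{91}, x = 32(y − 49) mod 91 satisfies φ(x) = 37·32(y − 49) + 49 ≡ y (since 37·32 ≡ 1 mod 91). So every y has a preimage.
Therefore φ is bijective.
Since φ is bijective, we find φ⁻¹(66): we need 37x ≡ 66 − 49 ≡ 17 (mod 91). Using 37⁻¹ = 32: x ≡ 32·17 = 544 = 5·91 + 89, so x = 89.
Check: φ(89) = 37·89 + 49 = 3342 = 36·91 + 66 ≡ 66 (mod 91).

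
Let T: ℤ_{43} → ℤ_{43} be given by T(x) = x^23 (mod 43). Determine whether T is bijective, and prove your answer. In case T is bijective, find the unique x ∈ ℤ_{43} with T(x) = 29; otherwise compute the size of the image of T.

33

Since 43 is prime, the nonzero elements of ℤ_{43} form a cyclic group of order 42.
As gcd(23, 42) = 1, raising to the 23rd power is a bijection on this group: if s^23 ≡ t^23 then (st^{−1})^23 = 1, and the only element of order dividing gcd(23, 42) = 1 is 1, so s = t.
With T(0) = 0 this makes T injective on all of ℤ_{43}, hence bijective (finite equal-size domain and codomain). In particular T is bijective.
Since T is bijective, we find the preimage of 29. The inverse of x ↦ x^23 on (ℤ_{43})^× is x ↦ x^11, because 23·11 = 253 = 6·42 + 1 ≡ 1 (mod 42) and x^{42} = 1 for x ≠ 0 (Fermat). So T⁻¹(29) = 29^11 mod 43.
Repeated squaring mod 43: 29^1 ≡ 29, 29^2 ≡ 29² = 841 ≡ 24, 29^4 ≡ 24² = 576 ≡ 17, 29^8 ≡ 17² = 289 ≡ 31. Since 11 = 8 + 2 + 1, 29^11 ≡ 31·24·29: 31·24 = 744 ≡ 13, then 13·29 = 377 ≡ 33. So 29^11 ≡ 33 (mod 43).
Hence T⁻¹(29) = 33.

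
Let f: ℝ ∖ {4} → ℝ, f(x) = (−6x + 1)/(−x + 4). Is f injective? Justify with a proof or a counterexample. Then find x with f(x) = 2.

Suppose f(s) = f(t). Cross-multiplying: (−6s + 1)(−t + 4) = (−6t + 1)(−s + 4).
Expanding both sides and cancelling the symmetric terms leaves −23·(s − t) = 0. Since −23 ≠ 0, s = t. So f is injective.
Solving f(x) = 2: cross-multiplying gives −6x + 1 = 2(−x + 4), which rearranges to −4x = 7, so x = −7/4.

-7/4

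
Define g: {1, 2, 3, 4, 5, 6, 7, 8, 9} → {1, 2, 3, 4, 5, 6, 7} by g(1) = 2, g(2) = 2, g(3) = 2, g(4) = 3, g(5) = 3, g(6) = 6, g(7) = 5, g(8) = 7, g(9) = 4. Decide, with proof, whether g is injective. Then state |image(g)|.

6

g(1) = 2 = g(2) with 1 ≠ 2, so g is not injective.
The image of g is {2, 3, 4, 5, 6, 7}, which has 6 elements.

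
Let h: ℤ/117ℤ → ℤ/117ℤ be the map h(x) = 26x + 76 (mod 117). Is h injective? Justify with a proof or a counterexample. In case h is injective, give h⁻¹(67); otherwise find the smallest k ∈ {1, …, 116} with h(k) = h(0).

We have gcd(26, 117) = 13 > 1. Taking a = 0 and b = 9: h(0) = 76 and h(9) = 26·9 + 76 = 310 ≡ 76 (mod 117).
So h(0) = h(9) while 0 ≠ 9, therefore h is not injective.
Since h is not injective, we find the least positive k with h(k) = h(0): this means 26k ≡ 0 (mod 117), i.e. 117 ∣ 26k. Since gcd(26, 117) = 13, dividing through by 13 this holds exactly when 9 ∣ 2k, and as gcd(2, 9) = 1, exactly when 9 ∣ k.
The smallest positive such k is 9.

9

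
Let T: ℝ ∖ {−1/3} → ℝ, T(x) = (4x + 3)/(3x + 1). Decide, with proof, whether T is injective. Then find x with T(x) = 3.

0

Suppose T(s) = T(t). Cross-multiplying: (4s + 3)(3t + 1) = (4t + 3)(3s + 1).
Expanding both sides and cancelling the symmetric terms leaves −5·(s − t) = 0. Since −5 ≠ 0, s = t. Therefore T is injective.
Solving T(x) = 3: cross-multiplying gives 4x + 3 = 3(3x + 1), which rearranges to −5x = 0, so x = 0.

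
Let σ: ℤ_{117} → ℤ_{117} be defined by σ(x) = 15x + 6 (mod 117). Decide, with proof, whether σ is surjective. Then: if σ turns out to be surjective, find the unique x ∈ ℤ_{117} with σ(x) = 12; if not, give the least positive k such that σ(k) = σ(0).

39

Recall: σ is surjective if every y in the codomain equals σ(x) for some x in the domain.
Since gcd(15, 117) = 3, we have 15x ≡ 0 (mod 3) for all x, so σ(x) ≡ 0 (mod 3).
But 1 ≢ 0 (mod 3), so 1 ∈ ℤ_{117} has no preimage. Hence σ is not surjective.
Since σ is not surjective, we find the least positive k with σ(k) = σ(0): this means 15k ≡ 0 (mod 117), i.e. 117 ∣ 15k. Since gcd(15, 117) = 3, dividing through by 3 this holds exactly when 39 ∣ 5k, and as gcd(5, 39) = 1, exactly when 39 ∣ k.
The smallest positive such k is 39.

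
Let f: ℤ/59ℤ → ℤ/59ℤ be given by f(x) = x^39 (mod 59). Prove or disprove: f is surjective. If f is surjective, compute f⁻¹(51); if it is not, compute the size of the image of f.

Since 59 is prime, the nonzero elements of ℤ/59ℤ form a cyclic group of order 58.
As gcd(39, 58) = 1, raising to the 39th power is a bijection on this group: if u^39 ≡ v^39 then (uv^{−1})^39 = 1, and the only element of order dividing gcd(39, 58) = 1 is 1, so u = v.
With f(0) = 0 this makes f injective on all of ℤ/59ℤ, hence bijective (finite equal-size domain and codomain). In particular f is surjective.
Since f is surjective, we find the preimage of 51. The inverse of x ↦ x^39 on (ℤ/59ℤ)^× is x ↦ x^3, because 39·3 = 117 = 2·58 + 1 ≡ 1 (mod 58) and x^{58} = 1 for x ≠ 0 (Fermat). So f⁻¹(51) = 51^3 mod 59.
Repeated squaring mod 59: 51^1 ≡ 51, 51^2 ≡ 51² = 2601 ≡ 5. Since 3 = 2 + 1, 51^3 ≡ 5·51: 5·51 = 255 ≡ 19. So 51^3 ≡ 19 (mod 59).
Hence f⁻¹(51) = 19.

19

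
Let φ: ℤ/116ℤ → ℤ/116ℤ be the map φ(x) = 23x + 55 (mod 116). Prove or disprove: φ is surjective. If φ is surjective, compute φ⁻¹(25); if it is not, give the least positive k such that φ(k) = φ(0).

Since gcd(23, 116) = 1, 23 is invertible modulo 116. Euclid's algorithm: 116 = 5·23 + 1; back-substituting gives 1 = 111·23 − 22·116, so 23⁻¹ ≡ 111 (mod 116).
Then y ↦ 111(y − 55) is a two-sided inverse to φ, so every y ∈ ℤ/116ℤ has a preimage.
Thus φ is surjective.
Since φ is surjective, we find φ⁻¹(25): we need 23x ≡ 25 − 55 ≡ 86 (mod 116). Using 23⁻¹ = 111: x ≡ 111·86 = 9546 = 82·116 + 34, so x = 34.
Check: φ(34) = 23·34 + 55 = 837 = 7·116 + 25 ≡ 25 (mod 116).

34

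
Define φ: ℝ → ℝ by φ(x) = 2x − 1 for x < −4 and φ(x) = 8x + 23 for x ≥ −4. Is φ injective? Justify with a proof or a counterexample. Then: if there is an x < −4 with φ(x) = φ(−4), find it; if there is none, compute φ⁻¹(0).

Both pieces are strictly increasing (slopes 2 and 8), so each is injective on its own interval.
The left piece maps (−∞, −4) onto (−∞, −9); the right piece maps [−4, ∞) onto [−9, ∞).
These images are disjoint, so no value is attained by both pieces. Thus φ is injective.
Because the two images are disjoint, no x < −4 has φ(x) = φ(−4), so we compute φ⁻¹(0): 0 lies in [−9, ∞), so solve 8x + 23 = 0: x = (0 − 23)/8 = −23/8.

-23/8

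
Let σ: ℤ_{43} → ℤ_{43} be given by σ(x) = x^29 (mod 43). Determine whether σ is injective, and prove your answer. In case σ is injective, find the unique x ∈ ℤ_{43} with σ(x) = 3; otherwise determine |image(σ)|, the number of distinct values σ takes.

Since 43 is prime, the nonzero elements of ℤ_{43} form a cyclic group of order 42.
As gcd(29, 42) = 1, raising to the 29th power is a bijection on this group: if x_1^29 ≡ x_2^29 then (x_1x_2^{−1})^29 = 1, and the only element of order dividing gcd(29, 42) = 1 is 1, so x_1 = x_2.
With σ(0) = 0 this makes σ injective on all of ℤ_{43}, hence bijective (finite equal-size domain and codomain). In particular σ is injective.
Since σ is injective, we find the preimage of 3. The inverse of x ↦ x^29 on (ℤ_{43})^× is x ↦ x^29, because 29·29 = 841 = 20·42 + 1 ≡ 1 (mod 42) and x^{42} = 1 for x ≠ 0 (Fermat). So σ⁻¹(3) = 3^29 mod 43.
Repeated squaring mod 43: 3^1 ≡ 3, 3^2 ≡ 3² = 9, 3^4 ≡ 9² = 81 ≡ 38, 3^8 ≡ 38² = 1444 ≡ 25, 3^16 ≡ 25² = 625 ≡ 23. Since 29 = 16 + 8 + 4 + 1, 3^29 ≡ 23·25·38·3: 23·25 = 575 ≡ 16, then 16·38 = 608 ≡ 6, then 6·3 = 18. So 3^29 ≡ 18 (mod 43).
Hence σ⁻¹(3) = 18.

18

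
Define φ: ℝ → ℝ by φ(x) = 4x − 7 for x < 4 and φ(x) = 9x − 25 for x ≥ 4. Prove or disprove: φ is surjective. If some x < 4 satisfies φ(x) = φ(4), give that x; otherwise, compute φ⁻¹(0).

Both pieces are strictly increasing (slopes 4 and 9), so each is injective on its own interval.
The left piece maps (−∞, 4) onto (−∞, 9); the right piece maps [4, ∞) onto [11, ∞).
The union (−∞, 9) ∪ [11, ∞) omits the interval between 9 and 11; in particular 9 has no preimage. So φ is not surjective.
Because the two images are disjoint, no x < 4 has φ(x) = φ(4), so we compute φ⁻¹(0): 0 lies in (−∞, 9), so solve 4x − 7 = 0: x = (0 + 7)/4 = 7/4.

7/4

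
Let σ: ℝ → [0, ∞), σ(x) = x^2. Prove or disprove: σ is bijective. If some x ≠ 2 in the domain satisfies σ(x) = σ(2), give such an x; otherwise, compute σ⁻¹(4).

σ(2) = 4 = (−2)^2 = σ(−2) (since 2 is even), with 2 ≠ −2. So σ is not injective, hence not bijective.
For the follow-up, such an x exists: taking x = −2 ∈ ℝ gives σ(−2) = 4 = σ(2) with −2 ≠ 2.

-2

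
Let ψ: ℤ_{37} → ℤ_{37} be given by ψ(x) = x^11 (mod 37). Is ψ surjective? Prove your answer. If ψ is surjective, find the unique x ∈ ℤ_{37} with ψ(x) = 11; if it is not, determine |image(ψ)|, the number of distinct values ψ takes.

Since 37 is prime, the nonzero elements of ℤ_{37} form a cyclic group of order 36.
As gcd(11, 36) = 1, raising to the 11th power is a bijection on this group: if a^11 ≡ b^11 then (ab^{−1})^11 = 1, and the only element of order dividing gcd(11, 36) = 1 is 1, so a = b.
With ψ(0) = 0 this makes ψ injective on all of ℤ_{37}, hence bijective (finite equal-size domain and codomain). In particular ψ is surjective.
Since ψ is surjective, we find the preimage of 11. The inverse of x ↦ x^11 on (ℤ_{37})^× is x ↦ x^23, because 11·23 = 253 = 7·36 + 1 ≡ 1 (mod 36) and x^{36} = 1 for x ≠ 0 (Fermat). So ψ⁻¹(11) = 11^23 mod 37.
Repeated squaring mod 37: 11^1 ≡ 11, 11^2 ≡ 11² = 121 ≡ 10, 11^4 ≡ 10² = 100 ≡ 26, 11^8 ≡ 26² = 676 ≡ 10, 11^16 ≡ 10² = 100 ≡ 26. Since 23 = 16 + 4 + 2 + 1, 11^23 ≡ 26·26·10·11: 26·26 = 676 ≡ 10, then 10·10 = 100 ≡ 26, then 26·11 = 286 ≡ 27. So 11^23 ≡ 27 (mod 37).
Hence ψ⁻¹(11) = 27.

27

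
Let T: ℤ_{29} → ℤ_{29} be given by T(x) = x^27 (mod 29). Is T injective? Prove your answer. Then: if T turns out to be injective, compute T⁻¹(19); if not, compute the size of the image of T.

Since 29 is prime, the nonzero elements of ℤ_{29} form a cyclic group of order 28.
As gcd(27, 28) = 1, raising to the 27th power is a bijection on this group: if x_1^27 ≡ x_2^27 then (x_1x_2^{−1})^27 = 1, and the only element of order dividing gcd(27, 28) = 1 is 1, so x_1 = x_2.
With T(0) = 0 this makes T injective on all of ℤ_{29}, hence bijective (finite equal-size domain and codomain). In particular T is injective.
Since T is injective, we find the preimage of 19. The inverse of x ↦ x^27 on (ℤ_{29})^× is x ↦ x^27, because 27·27 = 729 = 26·28 + 1 ≡ 1 (mod 28) and x^{28} = 1 for x ≠ 0 (Fermat). So T⁻¹(19) = 19^27 mod 29.
Repeated squaring mod 29: 19^1 ≡ 19, 19^2 ≡ 19² = 361 ≡ 13, 19^4 ≡ 13² = 169 ≡ 24, 19^8 ≡ 24² = 576 ≡ 25, 19^16 ≡ 25² = 625 ≡ 16. Since 27 = 16 + 8 + 2 + 1, 19^27 ≡ 16·25·13·19: 16·25 = 400 ≡ 23, then 23·13 = 299 ≡ 9, then 9·19 = 171 ≡ 26. So 19^27 ≡ 26 (mod 29).
Hence T⁻¹(19) = 26.

26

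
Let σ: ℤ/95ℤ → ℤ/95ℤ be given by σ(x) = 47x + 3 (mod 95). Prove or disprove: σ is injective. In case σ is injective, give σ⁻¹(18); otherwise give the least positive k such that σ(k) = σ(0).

Recall: σ is injective when σ(a) = σ(b) forces a = b.
If σ(a) = σ(b), then 47a ≡ 47b (mod 95). Because gcd(47, 95) = 1, we may cancel 47 to get a ≡ b (mod 95).
So σ is injective.
We now compute 47⁻¹ mod 95 explicitly. Euclid's algorithm: 95 = 2·47 + 1; back-substituting gives 1 = 93·47 − 46·95, so 47⁻¹ ≡ 93 (mod 95).
Since σ is injective, we compute σ⁻¹(18): solve 47x + 3 ≡ 18 (mod 95), i.e. 47x ≡ 15 (mod 95).
Multiplying by 47⁻¹ = 93 gives x ≡ 93·15 = 1395 = 14·95 + 65 ≡ 65 (mod 95).
Check: σ(65) = 47·65 + 3 = 3058 = 32·95 + 18 ≡ 18 (mod 95).

65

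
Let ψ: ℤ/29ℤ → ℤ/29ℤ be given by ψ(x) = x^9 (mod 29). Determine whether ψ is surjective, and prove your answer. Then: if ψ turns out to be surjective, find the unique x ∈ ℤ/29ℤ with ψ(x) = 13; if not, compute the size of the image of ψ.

Since 29 is prime, the nonzero elements of ℤ/29ℤ form a cyclic group of order 28.
As gcd(9, 28) = 1, raising to the 9th power is a bijection on this group: if s^9 ≡ t^9 then (st^{−1})^9 = 1, and the only element of order dividing gcd(9, 28) = 1 is 1, so s = t.
With ψ(0) = 0 this makes ψ injective on all of ℤ/29ℤ, hence bijective (finite equal-size domain and codomain). In particular ψ is surjective.
Since ψ is surjective, we find the preimage of 13. The inverse of x ↦ x^9 on (ℤ/29ℤ)^× is x ↦ x^25, because 9·25 = 225 = 8·28 + 1 ≡ 1 (mod 28) and x^{28} = 1 for x ≠ 0 (Fermat). So ψ⁻¹(13) = 13^25 mod 29.
Repeated squaring mod 29: 13^1 ≡ 13, 13^2 ≡ 13² = 169 ≡ 24, 13^4 ≡ 24² = 576 ≡ 25, 13^8 ≡ 25² = 625 ≡ 16, 13^16 ≡ 16² = 256 ≡ 24. Since 25 = 16 + 8 + 1, 13^25 ≡ 24·16·13: 24·16 = 384 ≡ 7, then 7·13 = 91 ≡ 4. So 13^25 ≡ 4 (mod 29).
Hence ψ⁻¹(13) = 4.

4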